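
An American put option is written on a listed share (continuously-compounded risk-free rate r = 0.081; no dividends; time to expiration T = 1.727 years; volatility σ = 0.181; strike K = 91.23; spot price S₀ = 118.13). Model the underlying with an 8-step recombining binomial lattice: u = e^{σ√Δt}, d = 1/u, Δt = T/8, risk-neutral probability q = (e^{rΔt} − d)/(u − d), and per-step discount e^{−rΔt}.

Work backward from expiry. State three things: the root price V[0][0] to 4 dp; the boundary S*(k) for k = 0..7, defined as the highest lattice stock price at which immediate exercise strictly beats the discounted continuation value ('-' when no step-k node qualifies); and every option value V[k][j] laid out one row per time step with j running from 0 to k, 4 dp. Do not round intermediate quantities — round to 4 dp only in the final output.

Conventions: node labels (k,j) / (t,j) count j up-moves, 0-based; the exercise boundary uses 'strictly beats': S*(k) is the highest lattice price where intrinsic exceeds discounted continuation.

params: Δt=0.21588 u=1.08773 d=0.91934 q=0.58374 e^(-rΔt)=0.98267
t_8 payoffs: 30.9494 19.9080 6.8443 0.0000 0.0000 0.0000 0.0000 0.0000 0.0000
t_7: node(7,0) S=65.5693 payoff=25.6607 vs cont=24.0793 → 25.6607 [stop]  node(7,1) S=77.5794 payoff=13.6506 vs cont=12.0693 → 13.6506 [stop]  node(7,2) S=91.7892 payoff=0.0000 vs cont=2.7996 → 2.7996 [wait]  node(7,3) S=108.6019 payoff=0.0000 vs cont=0.0000 → 0.0000 [wait]  node(7,4) S=128.4940 payoff=0.0000 vs cont=0.0000 → 0.0000 [wait]  node(7,5) S=152.0298 payoff=0.0000 vs cont=0.0000 → 0.0000 [wait]  node(7,6) S=179.8764 payoff=0.0000 vs cont=0.0000 → 0.0000 [wait]  node(7,7) S=212.8236 payoff=0.0000 vs cont=0.0000 → 0.0000 [wait]  ⇒ S*(7)=77.5794
t_6: node(6,0) S=71.3220 payoff=19.9080 vs cont=18.3266 → 19.9080 [stop]  node(6,1) S=84.3857 payoff=6.8443 vs cont=7.1896 → 7.1896 [wait]  node(6,2) S=99.8423 payoff=0.0000 vs cont=1.1452 → 1.1452 [wait]  node(6,3) S=118.1300 payoff=0.0000 vs cont=0.0000 → 0.0000 [wait]  node(6,4) S=139.7674 payoff=0.0000 vs cont=0.0000 → 0.0000 [wait]  node(6,5) S=165.3680 payoff=0.0000 vs cont=0.0000 → 0.0000 [wait]  node(6,6) S=195.6577 payoff=0.0000 vs cont=0.0000 → 0.0000 [wait]  ⇒ S*(6)=71.3220
t_5: node(5,0) S=77.5794 payoff=13.6506 vs cont=12.2674 → 13.6506 [stop]  node(5,1) S=91.7892 payoff=0.0000 vs cont=3.5977 → 3.5977 [wait]  node(5,2) S=108.6019 payoff=0.0000 vs cont=0.4684 → 0.4684 [wait]  node(5,3) S=128.4940 payoff=0.0000 vs cont=0.0000 → 0.0000 [wait]  node(5,4) S=152.0298 payoff=0.0000 vs cont=0.0000 → 0.0000 [wait]  node(5,5) S=179.8764 payoff=0.0000 vs cont=0.0000 → 0.0000 [wait]  ⇒ S*(5)=77.5794
t_4: node(4,0) S=84.3857 payoff=6.8443 vs cont=7.6475 → 7.6475 [wait]  node(4,1) S=99.8423 payoff=0.0000 vs cont=1.7403 → 1.7403 [wait]  node(4,2) S=118.1300 payoff=0.0000 vs cont=0.1916 → 0.1916 [wait]  node(4,3) S=139.7674 payoff=0.0000 vs cont=0.0000 → 0.0000 [wait]  node(4,4) S=165.3680 payoff=0.0000 vs cont=0.0000 → 0.0000 [wait]  ⇒ S*(4)=-
t_3: node(3,0) S=91.7892 payoff=0.0000 vs cont=4.1264 → 4.1264 [wait]  node(3,1) S=108.6019 payoff=0.0000 vs cont=0.8218 → 0.8218 [wait]  node(3,2) S=128.4940 payoff=0.0000 vs cont=0.0784 → 0.0784 [wait]  node(3,3) S=152.0298 payoff=0.0000 vs cont=0.0000 → 0.0000 [wait]  ⇒ S*(3)=-
t_2: node(2,0) S=99.8423 payoff=0.0000 vs cont=2.1593 → 2.1593 [wait]  node(2,1) S=118.1300 payoff=0.0000 vs cont=0.3811 → 0.3811 [wait]  node(2,2) S=139.7674 payoff=0.0000 vs cont=0.0321 → 0.0321 [wait]  ⇒ S*(2)=-
t_1: node(1,0) S=108.6019 payoff=0.0000 vs cont=1.1018 → 1.1018 [wait]  node(1,1) S=128.4940 payoff=0.0000 vs cont=0.1743 → 0.1743 [wait]  ⇒ S*(1)=-
t_0: node(0,0) S=118.1300 payoff=0.0000 vs cont=0.5507 → 0.5507 [wait]  ⇒ S*(0)=-

price = 0.5507
boundary = - - - - - 77.5794 71.3220 77.5794
tree:
0.5507
1.1018 0.1743
2.1593 0.3811 0.0321
4.1264 0.8218 0.0784 0.0000
7.6475 1.7403 0.1916 0.0000 0.0000
13.6506 3.5977 0.4684 0.0000 0.0000 0.0000
19.9080 7.1896 1.1452 0.0000 0.0000 0.0000 0.0000
25.6607 13.6506 2.7996 0.0000 0.0000 0.0000 0.0000 0.0000
30.9494 19.9080 6.8443 0.0000 0.0000 0.0000 0.0000 0.0000 0.0000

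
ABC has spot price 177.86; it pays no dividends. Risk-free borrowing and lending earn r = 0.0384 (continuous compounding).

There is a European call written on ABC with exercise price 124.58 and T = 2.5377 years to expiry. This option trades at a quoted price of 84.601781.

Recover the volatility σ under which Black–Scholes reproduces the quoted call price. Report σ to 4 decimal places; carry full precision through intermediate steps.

sigma = 0.5079

At σ = 0.5079 the Black–Scholes value reproduces the quote:
σ√T = 0.5079·√2.5377 = 0.809093
d₁ = (ln(S/K) + (r+σ²/2)T) / (σ√T) = (ln(177.86/124.58) + (0.0384+0.5079²/2)·2.5377) / 0.809093 = (0.356049 + 0.424763) / 0.809093 = 0.965046
d₂ = d₁ − σ√T = 0.965046 − 0.809093 = 0.155953
e^{−rT} = 0.907150
N(d₁) = 0.832739,  N(d₂) = 0.561965
V = S·N(d₁) − K·e^{−rT}·N(d₂) = 148.110986 − 63.509205 = 84.601781 (equal to the quote); since ∂V/∂σ > 0 for all σ, the implied volatility is unique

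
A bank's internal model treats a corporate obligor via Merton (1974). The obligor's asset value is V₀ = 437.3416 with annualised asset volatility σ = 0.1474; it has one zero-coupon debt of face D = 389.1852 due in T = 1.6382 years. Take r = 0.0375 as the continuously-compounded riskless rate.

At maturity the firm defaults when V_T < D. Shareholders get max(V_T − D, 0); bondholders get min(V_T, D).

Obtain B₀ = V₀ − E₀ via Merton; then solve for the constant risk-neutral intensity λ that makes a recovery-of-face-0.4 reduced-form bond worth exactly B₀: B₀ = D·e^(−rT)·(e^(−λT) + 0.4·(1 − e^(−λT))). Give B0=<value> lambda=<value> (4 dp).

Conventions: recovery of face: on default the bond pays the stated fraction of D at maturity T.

B0=359.0268 lambda=0.0197

With assets at 437.3416 and a single debt payment of 389.1852 at 1.6382 years:
d₁ = [ln(V₀/D) + (r + σ²/2)T] / (σ√T)
   = [ln(437.3416/389.1852) + (0.0375 + 0.5·0.1474²)·1.6382] / (0.1474·√1.6382)
   = [0.116659 + 0.079229] / 0.188660 = 1.038310
d₂ = d₁ − σ√T = 1.038310 − 0.188660 = 0.849650
N(d₁) = 0.850437,  N(d₂) = 0.802240,  e^(−rT) = 0.940416
E₀ = V₀·N(d₁) − D·e^(−rT)·N(d₂)
   = 437.3416·0.850437 − 389.1852·0.940416·0.802240 = 78.314773
B₀ = V₀ − E₀ = 437.3416 − 78.314773 = 359.026827
e^(−λT) = (B₀·e^(rT)/D − 0.4)/(1 − 0.4) = (359.0268·1.063359/389.1852 − 0.4)/0.6 = 0.96826309
λ = −ln(0.96826309)/1.6382 = 0.019687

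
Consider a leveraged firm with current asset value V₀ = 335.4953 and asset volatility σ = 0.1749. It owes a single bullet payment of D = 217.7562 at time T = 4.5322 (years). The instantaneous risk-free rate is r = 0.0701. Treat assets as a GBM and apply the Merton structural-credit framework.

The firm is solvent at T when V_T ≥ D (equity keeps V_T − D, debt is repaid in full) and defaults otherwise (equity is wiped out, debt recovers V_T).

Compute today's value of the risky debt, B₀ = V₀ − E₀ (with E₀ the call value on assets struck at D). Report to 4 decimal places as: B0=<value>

Apply the equity-as-call identities (strike 217.7562, horizon 4.5322 years):
d₁ = [ln(V₀/D) + (r + σ²/2)T] / (σ√T)
   = [ln(335.4953/217.7562) + (0.0701 + 0.5·0.1749²)·4.5322] / (0.1749·√4.5322)
   = [0.432232 + 0.387027] / 0.372344 = 2.200275
d₂ = d₁ − σ√T = 2.200275 − 0.372344 = 1.827931
N(d₁) = 0.986106,  N(d₂) = 0.966220,  e^(−rT) = 0.727816
E₀ = V₀·N(d₁) − D·e^(−rT)·N(d₂)
   = 335.4953·0.986106 − 217.7562·0.727816·0.966220 = 177.701281
B₀ = V₀ − E₀ = 335.4953 − 177.701281 = 157.794019

B0=157.7940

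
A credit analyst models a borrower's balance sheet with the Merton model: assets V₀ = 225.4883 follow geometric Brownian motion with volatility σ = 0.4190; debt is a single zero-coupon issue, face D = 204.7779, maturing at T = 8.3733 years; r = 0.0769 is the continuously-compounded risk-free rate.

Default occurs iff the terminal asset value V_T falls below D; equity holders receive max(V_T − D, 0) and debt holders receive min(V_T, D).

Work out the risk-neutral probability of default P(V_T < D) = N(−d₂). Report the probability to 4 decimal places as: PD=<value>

Equity is a call on the firm's assets struck at D = 204.7779:
d₁ = [ln(V₀/D) + (r + σ²/2)T] / (σ√T)
   = [ln(225.4883/204.7779) + (0.0769 + 0.5·0.4190²)·8.3733] / (0.4190·√8.3733)
   = [0.096342 + 1.378919] / 1.212446 = 1.216765
d₂ = d₁ − σ√T = 1.216765 − 1.212446 = 0.004319
risk-neutral PD = N(−d₂) = N(-0.004319) = 0.498277

PD=0.4983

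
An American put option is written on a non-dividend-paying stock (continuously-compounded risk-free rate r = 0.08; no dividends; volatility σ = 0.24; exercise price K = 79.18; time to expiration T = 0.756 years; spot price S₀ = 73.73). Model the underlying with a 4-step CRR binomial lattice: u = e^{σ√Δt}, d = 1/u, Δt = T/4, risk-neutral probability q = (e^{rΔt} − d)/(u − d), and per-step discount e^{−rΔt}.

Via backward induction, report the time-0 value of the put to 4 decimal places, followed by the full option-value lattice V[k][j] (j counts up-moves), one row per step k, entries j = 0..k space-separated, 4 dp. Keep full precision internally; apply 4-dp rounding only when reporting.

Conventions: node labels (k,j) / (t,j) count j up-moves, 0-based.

params: Δt=0.18900 u=1.10998 d=0.90092 q=0.54681 e^(-rΔt)=0.98499
t_4 payoffs: 30.6075 19.3364 5.4500 0.0000 0.0000
k=3: node(3,0) S=53.9143 payoff=25.2657 vs cont=24.0775 → 25.2657 [stop]  node(3,1) S=66.4249 payoff=12.7551 vs cont=11.5669 → 12.7551 [stop]  node(3,2) S=81.8385 payoff=0.0000 vs cont=2.4328 → 2.4328 [wait]  node(3,3) S=100.8287 payoff=0.0000 vs cont=0.0000 → 0.0000 [wait]
k=2: node(2,0) S=59.8436 payoff=19.3364 vs cont=18.1482 → 19.3364 [stop]  node(2,1) S=73.7300 payoff=5.4500 vs cont=7.0040 → 7.0040 [wait]  node(2,2) S=90.8387 payoff=0.0000 vs cont=1.0860 → 1.0860 [wait]
k=1: node(1,0) S=66.4249 payoff=12.7551 vs cont=12.4039 → 12.7551 [stop]  node(1,1) S=81.8385 payoff=0.0000 vs cont=3.7114 → 3.7114 [wait]
k=0: node(0,0) S=73.7300 payoff=5.4500 vs cont=7.6927 → 7.6927 [wait]

price = 7.6927
tree:
7.6927
12.7551 3.7114
19.3364 7.0040 1.0860
25.2657 12.7551 2.4328 0.0000
30.6075 19.3364 5.4500 0.0000 0.0000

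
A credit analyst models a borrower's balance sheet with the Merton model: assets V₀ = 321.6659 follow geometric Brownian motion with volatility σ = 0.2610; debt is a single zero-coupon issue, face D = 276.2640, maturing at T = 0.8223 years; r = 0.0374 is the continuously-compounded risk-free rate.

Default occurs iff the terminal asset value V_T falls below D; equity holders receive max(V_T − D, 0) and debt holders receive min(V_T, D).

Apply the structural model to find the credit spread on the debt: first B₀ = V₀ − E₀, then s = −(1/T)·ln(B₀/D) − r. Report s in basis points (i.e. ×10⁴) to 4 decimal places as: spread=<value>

Work the structural quantities from V₀ = 321.6659 against face 276.2640:
d₁ = [ln(V₀/D) + (r + σ²/2)T] / (σ√T)
   = [ln(321.6659/276.2640) + (0.0374 + 0.5·0.2610²)·0.8223] / (0.2610·√0.8223)
   = [0.152156 + 0.058762] / 0.236677 = 0.891167
d₂ = d₁ − σ√T = 0.891167 − 0.236677 = 0.654490
N(d₁) = 0.813580,  N(d₂) = 0.743602,  e^(−rT) = 0.969714
E₀ = V₀·N(d₁) − D·e^(−rT)·N(d₂)
   = 321.6659·0.813580 − 276.2640·0.969714·0.743602 = 62.492202
B₀ = V₀ − E₀ = 321.6659 − 62.492202 = 259.173698
spread = −(1/T)·ln(B₀/D) − r = −(1/0.8223)·ln(259.173698/276.2640) − 0.0374 = 0.04025833
in basis points: 0.04025833 × 10⁴ = 402.5833 bp

spread=402.5833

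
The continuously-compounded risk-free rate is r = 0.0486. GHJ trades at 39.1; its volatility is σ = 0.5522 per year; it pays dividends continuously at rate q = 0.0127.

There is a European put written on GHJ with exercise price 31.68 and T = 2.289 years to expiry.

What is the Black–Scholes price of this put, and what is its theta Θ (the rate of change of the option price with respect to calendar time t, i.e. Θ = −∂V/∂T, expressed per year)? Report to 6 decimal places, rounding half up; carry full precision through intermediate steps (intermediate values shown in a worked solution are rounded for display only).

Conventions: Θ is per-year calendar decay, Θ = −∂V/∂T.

price = 6.531698
Θ = -1.439795

σ√T = 0.5522·√2.289 = 0.835448
d₁ = (ln(S/K) + (r−q+σ²/2)T) / (σ√T) = (ln(39.1/31.68) + (0.0486−0.0127+0.5522²/2)·2.289) / 0.835448 = (0.210437 + 0.431162) / 0.835448 = 0.767970
d₂ = d₁ − σ√T = 0.767970 − 0.835448 = -0.067478
e^{−rT} = 0.894719
e^{−qT} = 0.971348
N(−d₁) = 0.221253,  N(−d₂) = 0.526899
Put price V = K·e^{−rT}·N(−d₂) − S·e^{−qT}·N(−d₁) = 14.934809 − 8.403111 = 6.531698
φ(d₁) = (1/√(2π))·e^{−d₁²/2} = 0.297058
Θ = −S·e^{−qT}·φ(d₁)·σ/(2√T) − q·S·e^{−qT}·N(−d₁) + r·K·e^{−rT}·N(−d₂) = −2.058907 − 0.106720 + 0.725832 = -1.439795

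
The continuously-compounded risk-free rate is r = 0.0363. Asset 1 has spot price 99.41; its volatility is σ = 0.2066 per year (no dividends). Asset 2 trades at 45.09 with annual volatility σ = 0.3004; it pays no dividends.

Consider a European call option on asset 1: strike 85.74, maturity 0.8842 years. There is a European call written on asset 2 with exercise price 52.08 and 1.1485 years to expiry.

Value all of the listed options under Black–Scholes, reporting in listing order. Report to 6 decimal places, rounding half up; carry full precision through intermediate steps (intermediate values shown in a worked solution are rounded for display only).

[asset 1 call K=85.74]
σ√T = 0.2066·√0.8842 = 0.194270
d₁ = (ln(S/K) + (r+σ²/2)T) / (σ√T) = (ln(99.41/85.74) + (0.0363+0.2066²/2)·0.8842) / 0.194270 = (0.147933 + 0.050967) / 0.194270 = 1.023834
d₂ = d₁ − σ√T = 1.023834 − 0.194270 = 0.829564
e^{−rT} = 0.968413
N(d₁) = 0.847043,  N(d₂) = 0.796607
price = S·N(d₁) − K·e^{−rT}·N(d₂) = 84.204555 − 66.143693 = 18.060862
[asset 2 call K=52.08]
σ√T = 0.3004·√1.1485 = 0.321933
d₁ = (ln(S/K) + (r+σ²/2)T) / (σ√T) = (ln(45.09/52.08) + (0.0363+0.3004²/2)·1.1485) / 0.321933 = (-0.144121 + 0.093511) / 0.321933 = -0.157205
d₂ = d₁ − σ√T = -0.157205 − 0.321933 = -0.479138
e^{−rT} = 0.959167
N(d₁) = 0.437542,  N(d₂) = 0.315920
price = S·N(d₁) − K·e^{−rT}·N(d₂) = 19.728749 − 15.781284 = 3.947464

price(asset 1 call K=85.74) = 18.060862
price(asset 2 call K=52.08) = 3.947464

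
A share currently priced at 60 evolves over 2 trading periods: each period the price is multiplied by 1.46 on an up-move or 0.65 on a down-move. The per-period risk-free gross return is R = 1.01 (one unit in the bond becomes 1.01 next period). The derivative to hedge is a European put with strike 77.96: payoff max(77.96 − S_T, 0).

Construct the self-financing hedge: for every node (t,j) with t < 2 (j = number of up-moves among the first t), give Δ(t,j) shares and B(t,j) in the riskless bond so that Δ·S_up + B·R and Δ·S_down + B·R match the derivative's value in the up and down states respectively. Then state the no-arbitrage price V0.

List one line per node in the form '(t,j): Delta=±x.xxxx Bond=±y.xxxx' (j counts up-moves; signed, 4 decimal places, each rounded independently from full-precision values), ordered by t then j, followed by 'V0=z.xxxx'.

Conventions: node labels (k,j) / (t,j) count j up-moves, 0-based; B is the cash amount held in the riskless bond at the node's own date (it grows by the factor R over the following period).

Arbitrage-free pricing uses the up-move probability p* = (R−d)/(u−d) = 0.4444, discounting each step at R = 1.01.
Payoffs at expiry: V(2,0)=52.6100, V(2,1)=21.0200, V(2,2)=0.0000
  t=1,j=0: stock 39.0000 → up 56.9400 (V=21.0200), down 25.3500 (V=52.6100). Price 38.1881; hedge Δ=-1.0000, bond B=77.1881.
  t=1,j=1: stock 87.6000 → up 127.8960 (V=0.0000), down 56.9400 (V=21.0200). Price 11.5622; hedge Δ=-0.2962, bond B=37.5128.
  t=0,j=0: stock 60.0000 → up 87.6000 (V=11.5622), down 39.0000 (V=38.1881). Price 26.0934; hedge Δ=-0.5479, bond B=58.9650.
Check: Δ(0,0)·S0 + B(0,0) = 26.0934 = V0.

(0,0): Delta=-0.5479 Bond=58.9650
(1,0): Delta=-1.0000 Bond=77.1881
(1,1): Delta=-0.2962 Bond=37.5128
V0=26.0934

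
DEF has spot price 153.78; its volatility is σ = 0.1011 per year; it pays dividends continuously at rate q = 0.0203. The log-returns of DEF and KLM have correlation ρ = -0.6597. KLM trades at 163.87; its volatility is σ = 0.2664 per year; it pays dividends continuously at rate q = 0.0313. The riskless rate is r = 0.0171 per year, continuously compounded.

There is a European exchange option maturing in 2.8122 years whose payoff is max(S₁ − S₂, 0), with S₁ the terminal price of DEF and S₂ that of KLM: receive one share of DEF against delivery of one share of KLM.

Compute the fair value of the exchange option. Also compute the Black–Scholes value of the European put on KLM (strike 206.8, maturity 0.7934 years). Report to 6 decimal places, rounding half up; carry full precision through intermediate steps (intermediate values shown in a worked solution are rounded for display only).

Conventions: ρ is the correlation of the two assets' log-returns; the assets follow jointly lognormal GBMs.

σ_eff = √(σ₁² + σ₂² − 2ρσ₁σ₂) = √(0.1011² + 0.2664² − 2·-0.6597·0.1011·0.2664) = 0.341651
d₁ = (ln(S₁/S₂) + (q₂ − q₁ + σ_eff²/2)T) / (σ_eff√T) = (ln(153.78/163.87) + (0.0313 − 0.0203 + 0.058363)·2.8122) / 0.572936 = 0.229540
d₂ = d₁ − σ_eff√T = 0.229540 − 0.572936 = -0.343396
N(d₁) = 0.590775,  N(d₂) = 0.365650
V = S₁·e^{−q₁T}·N(d₁) − S₂·e^{−q₂T}·N(d₂) = 85.808311 − 54.870365 = 30.937946
[vanilla: KLM put K=206.8]
σ√T = 0.2664·√0.7934 = 0.237290
d₁ = (ln(S/K) + (r−q+σ²/2)T) / (σ√T) = (ln(163.87/206.8) + (0.0171−0.0313+0.2664²/2)·0.7934) / 0.237290 = (-0.232679 + 0.016887) / 0.237290 = -0.909398
d₂ = d₁ − σ√T = -0.909398 − 0.237290 = -1.146689
e^{−rT} = 0.986524
e^{−qT} = 0.975472
N(−d₁) = 0.818430,  N(−d₂) = 0.874245
price = K·e^{−rT}·N(−d₂) − S·e^{−qT}·N(−d₁) = 178.357555 − 130.826591 = 47.530964

exchange price = 30.937946
price(KLM put K=206.8) = 47.530964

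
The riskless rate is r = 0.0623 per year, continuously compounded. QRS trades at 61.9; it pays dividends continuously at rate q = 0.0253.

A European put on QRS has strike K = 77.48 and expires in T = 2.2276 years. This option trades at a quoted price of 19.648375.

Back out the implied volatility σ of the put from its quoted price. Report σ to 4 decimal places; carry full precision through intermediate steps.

At σ = 0.4000 the Black–Scholes value reproduces the quote:
σ√T = 0.4·√2.2276 = 0.597006
d₁ = (ln(S/K) + (r−q+σ²/2)T) / (σ√T) = (ln(61.9/77.48) + (0.0623−0.0253+0.4²/2)·2.2276) / 0.597006 = (-0.224500 + 0.260629) / 0.597006 = 0.060518
d₂ = d₁ − σ√T = 0.060518 − 0.597006 = -0.536488
e^{−rT} = 0.870420
e^{−qT} = 0.945200
N(−d₁) = 0.475872,  N(−d₂) = 0.704189
V = K·e^{−rT}·N(−d₂) − S·e^{−qT}·N(−d₁) = 47.490625 − 27.842250 = 19.648375 (the observed quote) — the price is monotone increasing in volatility, hence this σ is the only solution

sigma = 0.4000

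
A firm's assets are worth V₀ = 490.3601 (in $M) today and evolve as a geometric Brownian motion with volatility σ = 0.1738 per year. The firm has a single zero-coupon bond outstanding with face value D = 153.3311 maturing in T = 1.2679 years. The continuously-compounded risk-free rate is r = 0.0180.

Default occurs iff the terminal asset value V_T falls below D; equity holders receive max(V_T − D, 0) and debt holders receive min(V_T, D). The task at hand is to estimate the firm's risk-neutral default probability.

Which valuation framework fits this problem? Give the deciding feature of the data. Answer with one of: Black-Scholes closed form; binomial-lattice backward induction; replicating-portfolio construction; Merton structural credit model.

framework: Merton structural credit model

Key observation: with the firm-asset dynamics (V₀ = 490.3601) and a single zero-coupon liability of face 153.3311 given, debt value, spread, and default probability all derive from the option view of the balance sheet.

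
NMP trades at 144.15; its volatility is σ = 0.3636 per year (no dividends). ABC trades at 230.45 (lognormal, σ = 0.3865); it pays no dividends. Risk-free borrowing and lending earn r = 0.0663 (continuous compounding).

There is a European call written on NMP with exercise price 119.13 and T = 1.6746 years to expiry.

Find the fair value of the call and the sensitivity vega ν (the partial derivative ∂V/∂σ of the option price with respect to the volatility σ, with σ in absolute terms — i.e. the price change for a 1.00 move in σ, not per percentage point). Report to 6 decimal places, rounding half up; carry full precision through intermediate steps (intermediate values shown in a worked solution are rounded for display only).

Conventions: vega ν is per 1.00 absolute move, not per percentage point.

σ√T = 0.3636·√1.6746 = 0.470521
d₁ = (ln(S/K) + (r+σ²/2)T) / (σ√T) = (ln(144.15/119.13) + (0.0663+0.3636²/2)·1.6746) / 0.470521 = (0.190639 + 0.221721) / 0.470521 = 0.876390
d₂ = d₁ − σ√T = 0.876390 − 0.470521 = 0.405869
e^{−rT} = 0.894915
N(d₁) = 0.809591,  N(d₂) = 0.657580
Call price V = S·N(d₁) − K·e^{−rT}·N(d₂) = 116.702539 − 70.105491 = 46.597047
φ(d₁) = (1/√(2π))·e^{−d₁²/2} = 0.271724
ν = S·φ(d₁)·√T = 50.687196

price = 46.597047
ν = 50.687196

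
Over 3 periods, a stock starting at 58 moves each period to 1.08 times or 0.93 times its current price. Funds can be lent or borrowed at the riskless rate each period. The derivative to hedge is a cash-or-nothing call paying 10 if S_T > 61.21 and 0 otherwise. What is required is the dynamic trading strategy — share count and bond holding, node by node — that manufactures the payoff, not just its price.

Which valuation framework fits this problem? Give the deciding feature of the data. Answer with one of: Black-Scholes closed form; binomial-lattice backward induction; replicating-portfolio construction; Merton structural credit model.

Key observation: the deliverable is the dynamic trading strategy on the 3-step tree (spot 58, moves 1.08 and 0.93), so the valuation must go through the node-by-node replicating-portfolio solve.

framework: replicating-portfolio construction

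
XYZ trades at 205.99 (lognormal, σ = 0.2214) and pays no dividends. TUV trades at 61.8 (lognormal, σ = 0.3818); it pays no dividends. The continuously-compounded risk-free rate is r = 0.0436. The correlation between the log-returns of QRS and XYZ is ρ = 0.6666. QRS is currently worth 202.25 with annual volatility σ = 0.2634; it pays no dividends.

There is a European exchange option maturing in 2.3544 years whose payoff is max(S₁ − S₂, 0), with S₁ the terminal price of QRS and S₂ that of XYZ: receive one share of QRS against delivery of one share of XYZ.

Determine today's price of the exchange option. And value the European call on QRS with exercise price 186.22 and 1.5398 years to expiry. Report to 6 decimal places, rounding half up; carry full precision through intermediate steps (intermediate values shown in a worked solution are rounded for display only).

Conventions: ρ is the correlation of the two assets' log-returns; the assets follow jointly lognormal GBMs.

exchange price = 23.265624
price(QRS call K=186.22) = 40.981443

σ_eff = √(σ₁² + σ₂² − 2ρσ₁σ₂) = √(0.2634² + 0.2214² − 2·0.6666·0.2634·0.2214) = 0.201617
d₁ = (ln(S₁/S₂) + (q₂ − q₁ + σ_eff²/2)T) / (σ_eff√T) = (ln(202.25/205.99) + (0.0 − 0.0 + 0.020325)·2.3544) / 0.309363 = 0.095453
d₂ = d₁ − σ_eff√T = 0.095453 − 0.309363 = -0.213910
N(d₁) = 0.538023,  N(d₂) = 0.415309
V = S₁·e^{−q₁T}·N(d₁) − S₂·e^{−q₂T}·N(d₂) = 108.815058 − 85.549433 = 23.265624
[vanilla: QRS call K=186.22]
σ√T = 0.2634·√1.5398 = 0.326850
d₁ = (ln(S/K) + (r+σ²/2)T) / (σ√T) = (ln(202.25/186.22) + (0.0436+0.2634²/2)·1.5398) / 0.326850 = (0.082576 + 0.120551) / 0.326850 = 0.621467
d₂ = d₁ − σ√T = 0.621467 − 0.326850 = 0.294618
e^{−rT} = 0.935069
N(d₁) = 0.732854,  N(d₂) = 0.615857
price = S·N(d₁) − K·e^{−rT}·N(d₂) = 148.219714 − 107.238271 = 40.981443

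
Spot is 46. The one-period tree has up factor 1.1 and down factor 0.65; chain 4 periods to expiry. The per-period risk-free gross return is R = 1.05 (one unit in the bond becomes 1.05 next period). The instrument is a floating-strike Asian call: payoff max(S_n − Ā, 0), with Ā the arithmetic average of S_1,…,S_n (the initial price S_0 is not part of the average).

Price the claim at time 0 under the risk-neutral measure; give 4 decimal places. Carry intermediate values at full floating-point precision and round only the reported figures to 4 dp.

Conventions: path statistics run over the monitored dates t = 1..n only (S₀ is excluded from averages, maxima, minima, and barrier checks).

No-arbitrage gives p* = (R−d)/(u−d) = 0.8889: enumerate every path, weight its payoff by its p*-probability, and discount by R^4.
Enumerate all 2^4 = 16 price paths (U = up ×1.1, D = down ×0.65); each path with k up-moves has probability p*^k·(1−p*)^(4−k).
DDDD: Ā=17.5448, payoff=0.0000, prob=0.000152
UDDD: Ā=29.6911, payoff=0.0000, prob=0.001219
DUDD: Ā=24.5161, payoff=0.0000, prob=0.001219
UUDD: Ā=41.4888, payoff=0.0000, prob=0.009755
DDUD: Ā=21.1524, payoff=0.0000, prob=0.001219
UDUD: Ā=35.7963, payoff=0.0000, prob=0.009755
DUUD: Ā=30.6213, payoff=0.0000, prob=0.009755
UUUD: Ā=51.8207, payoff=0.0000, prob=0.078037
DDDU: Ā=18.9659, payoff=0.0000, prob=0.001219
UDDU: Ā=32.0962, payoff=0.0000, prob=0.009755
DUDU: Ā=26.9212, payoff=0.0000, prob=0.009755
UUDU: Ā=45.5590, payoff=0.0000, prob=0.078037
DDUU: Ā=23.5575, payoff=0.0000, prob=0.009755
UDUU: Ā=39.8665, payoff=0.0000, prob=0.078037
DUUU: Ā=34.6915, payoff=5.1054, prob=0.078037
UUUU: Ā=58.7086, payoff=8.6400, prob=0.624295
Price = Σ prob·payoff / R^4 = 5.792290 / 1.215506 = 4.7653

price = 4.7653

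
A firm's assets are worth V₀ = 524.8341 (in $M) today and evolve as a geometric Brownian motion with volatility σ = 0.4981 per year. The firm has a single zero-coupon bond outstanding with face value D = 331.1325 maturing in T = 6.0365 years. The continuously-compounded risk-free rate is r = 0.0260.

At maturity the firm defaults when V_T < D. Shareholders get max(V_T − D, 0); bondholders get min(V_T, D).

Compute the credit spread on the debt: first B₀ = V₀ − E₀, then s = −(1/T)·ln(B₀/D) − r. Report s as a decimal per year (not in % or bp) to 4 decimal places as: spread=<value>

Apply the equity-as-call identities (strike 331.1325, horizon 6.0365 years):
d₁ = [ln(V₀/D) + (r + σ²/2)T] / (σ√T)
   = [ln(524.8341/331.1325) + (0.0260 + 0.5·0.4981²)·6.0365] / (0.4981·√6.0365)
   = [0.460564 + 0.905788] / 1.223796 = 1.116486
d₂ = d₁ − σ√T = 1.116486 − 1.223796 = -0.107310
N(d₁) = 0.867893,  N(d₂) = 0.457271,  e^(−rT) = 0.854748
E₀ = V₀·N(d₁) − D·e^(−rT)·N(d₂)
   = 524.8341·0.867893 − 331.1325·0.854748·0.457271 = 326.076115
B₀ = V₀ − E₀ = 524.8341 − 326.076115 = 198.757985
spread = −(1/T)·ln(B₀/D) − r = −(1/6.0365)·ln(198.757985/331.1325) − 0.0260 = 0.05855739

spread=0.0586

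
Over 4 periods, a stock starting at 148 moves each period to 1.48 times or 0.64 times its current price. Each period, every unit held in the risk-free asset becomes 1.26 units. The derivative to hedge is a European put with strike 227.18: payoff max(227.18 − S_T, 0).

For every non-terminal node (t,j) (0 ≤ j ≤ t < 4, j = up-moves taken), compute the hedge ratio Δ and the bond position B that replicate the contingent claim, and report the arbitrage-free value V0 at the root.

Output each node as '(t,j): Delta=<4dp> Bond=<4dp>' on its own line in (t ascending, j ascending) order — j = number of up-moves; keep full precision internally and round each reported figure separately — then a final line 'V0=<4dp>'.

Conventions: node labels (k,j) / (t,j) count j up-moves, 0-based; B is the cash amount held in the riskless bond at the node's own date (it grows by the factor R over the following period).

(0,0): Delta=-0.2109 Bond=43.5546
(1,0): Delta=-0.6555 Bond=96.9932
(1,1): Delta=-0.1426 Bond=39.9350
(2,0): Delta=-1.0000 Bond=143.0965
(2,1): Delta=-0.6026 Bond=114.8006
(2,2): Delta=-0.0721 Bond=27.4372
(3,0): Delta=-1.0000 Bond=180.3016
(3,1): Delta=-1.0000 Bond=180.3016
(3,2): Delta=-0.5416 Bond=131.9977
(3,3): Delta=0.0000 Bond=0.0000
V0=12.3473

Since d<R<u, set p* = (R−d)/(u−d) = 0.7381; price each node as the discounted p*-expectation of its children.
Payoffs at expiry: V(4,0)=202.3497, V(4,1)=169.7600, V(4,2)=94.3962, V(4,3)=0.0000, V(4,4)=0.0000
  t=3,j=0: stock 38.7973 → up 57.4200 (V=169.7600), down 24.8303 (V=202.3497). Price 141.5043; hedge Δ=-1.0000, bond B=180.3016.
  t=3,j=1: stock 89.7188 → up 132.7838 (V=94.3962), down 57.4200 (V=169.7600). Price 90.5828; hedge Δ=-1.0000, bond B=180.3016.
  t=3,j=2: stock 207.4747 → up 307.0625 (V=0.0000), down 132.7838 (V=94.3962). Price 19.6213; hedge Δ=-0.5416, bond B=131.9977.
  t=3,j=3: stock 479.7852 → up 710.0821 (V=0.0000), down 307.0625 (V=0.0000). Price 0.0000; hedge Δ=0.0000, bond B=0.0000.
  t=2,j=0: stock 60.6208 → up 89.7188 (V=90.5828), down 38.7973 (V=141.5043). Price 82.4757; hedge Δ=-1.0000, bond B=143.0965.
  t=2,j=1: stock 140.1856 → up 207.4747 (V=19.6213), down 89.7188 (V=90.5828). Price 30.3226; hedge Δ=-0.6026, bond B=114.8006.
  t=2,j=2: stock 324.1792 → up 479.7852 (V=0.0000), down 207.4747 (V=19.6213). Price 4.0785; hedge Δ=-0.0721, bond B=27.4372.
  t=1,j=0: stock 94.7200 → up 140.1856 (V=30.3226), down 60.6208 (V=82.4757). Price 34.9061; hedge Δ=-0.6555, bond B=96.9932.
  t=1,j=1: stock 219.0400 → up 324.1792 (V=4.0785), down 140.1856 (V=30.3226). Price 8.6920; hedge Δ=-0.1426, bond B=39.9350.
  t=0,j=0: stock 148.0000 → up 219.0400 (V=8.6920), down 94.7200 (V=34.9061). Price 12.3473; hedge Δ=-0.2109, bond B=43.5546.
Verification: the root portfolio costs Δ(0,0)·S0 + B(0,0) = 12.3473, matching V0.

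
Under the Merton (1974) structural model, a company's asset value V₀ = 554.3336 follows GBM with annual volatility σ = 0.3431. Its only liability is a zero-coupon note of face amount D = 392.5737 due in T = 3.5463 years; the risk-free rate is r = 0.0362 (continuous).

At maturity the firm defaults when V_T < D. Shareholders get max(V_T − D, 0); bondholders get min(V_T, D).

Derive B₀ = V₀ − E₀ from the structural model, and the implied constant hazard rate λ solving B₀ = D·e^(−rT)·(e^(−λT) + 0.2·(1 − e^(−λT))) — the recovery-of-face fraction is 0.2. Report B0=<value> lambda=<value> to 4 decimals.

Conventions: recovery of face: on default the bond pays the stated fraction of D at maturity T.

Work the structural quantities from V₀ = 554.3336 against face 392.5737:
d₁ = [ln(V₀/D) + (r + σ²/2)T] / (σ√T)
   = [ln(554.3336/392.5737) + (0.0362 + 0.5·0.3431²)·3.5463] / (0.3431·√3.5463)
   = [0.345042 + 0.337107] / 0.646113 = 1.055774
d₂ = d₁ − σ√T = 1.055774 − 0.646113 = 0.409661
N(d₁) = 0.854464,  N(d₂) = 0.658973,  e^(−rT) = 0.879523
E₀ = V₀·N(d₁) − D·e^(−rT)·N(d₂)
   = 554.3336·0.854464 − 392.5737·0.879523·0.658973 = 246.129854
B₀ = V₀ − E₀ = 554.3336 − 246.129854 = 308.203746
e^(−λT) = (B₀·e^(rT)/D − 0.2)/(1 − 0.2) = (308.2037·1.136980/392.5737 − 0.2)/0.8 = 0.86578283
λ = −ln(0.86578283)/3.5463 = 0.040640

B0=308.2037 lambda=0.0406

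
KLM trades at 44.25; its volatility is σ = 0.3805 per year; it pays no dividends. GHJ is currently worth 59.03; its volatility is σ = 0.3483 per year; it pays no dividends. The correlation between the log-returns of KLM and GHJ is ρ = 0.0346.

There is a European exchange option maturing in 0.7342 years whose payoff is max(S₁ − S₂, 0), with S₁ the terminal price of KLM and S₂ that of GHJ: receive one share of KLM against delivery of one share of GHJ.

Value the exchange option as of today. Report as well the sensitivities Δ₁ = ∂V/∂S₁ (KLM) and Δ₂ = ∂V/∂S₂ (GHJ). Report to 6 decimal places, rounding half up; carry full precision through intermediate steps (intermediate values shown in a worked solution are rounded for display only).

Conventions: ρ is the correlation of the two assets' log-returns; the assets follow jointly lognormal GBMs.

exchange price = 3.328144
Δ1 = 0.327659
Δ2 = -0.189239

σ_eff = √(σ₁² + σ₂² − 2ρσ₁σ₂) = √(0.3805² + 0.3483² − 2·0.0346·0.3805·0.3483) = 0.506875
d₁ = (ln(S₁/S₂) + (q₂ − q₁ + σ_eff²/2)T) / (σ_eff√T) = (ln(44.25/59.03) + (0.0 − 0.0 + 0.128461)·0.7342) / 0.434318 = -0.446388
d₂ = d₁ − σ_eff√T = -0.446388 − 0.434318 = -0.880706
N(d₁) = 0.327659,  N(d₂) = 0.189239
V = S₁·e^{−q₁T}·N(d₁) − S₂·e^{−q₂T}·N(d₂) = 14.498894 − 11.170750 = 3.328144
Key observation: r never enters — measured in units of GHJ, the claim is a call on S₁/S₂ struck at 1, so only the dividend yields and σ_eff matter.
Δ₁ = e^{−q₁T}·N(d₁) = 0.327659;  Δ₂ = −e^{−q₂T}·N(d₂) = -0.189239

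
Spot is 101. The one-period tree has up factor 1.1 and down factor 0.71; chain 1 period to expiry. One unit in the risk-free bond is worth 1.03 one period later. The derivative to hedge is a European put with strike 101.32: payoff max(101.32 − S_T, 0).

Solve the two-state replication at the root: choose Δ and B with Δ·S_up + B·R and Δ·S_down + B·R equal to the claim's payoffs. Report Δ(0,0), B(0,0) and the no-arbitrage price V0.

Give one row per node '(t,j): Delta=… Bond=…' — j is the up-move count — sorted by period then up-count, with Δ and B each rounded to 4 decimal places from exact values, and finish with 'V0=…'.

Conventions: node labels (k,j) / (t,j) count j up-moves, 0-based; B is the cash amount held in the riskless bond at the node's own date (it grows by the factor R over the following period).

Since d<R<u, set p* = (R−d)/(u−d) = 0.8205; price each node as the discounted p*-expectation of its children.
Expiry values: V(1,0)=29.6100, V(1,1)=0.0000
Node (0,0) S=101.0000: V=(p*·0.0000+(1−p*)·29.6100)/1.03=5.1598; Δ=(0.0000−29.6100)/(111.1000−71.7100)=-0.7517; B=V−Δ·S=81.0829
Sanity check at the root: Δ(0,0)·S0 + B(0,0) reproduces V0 = 5.1598.

(0,0): Delta=-0.7517 Bond=81.0829
V0=5.1598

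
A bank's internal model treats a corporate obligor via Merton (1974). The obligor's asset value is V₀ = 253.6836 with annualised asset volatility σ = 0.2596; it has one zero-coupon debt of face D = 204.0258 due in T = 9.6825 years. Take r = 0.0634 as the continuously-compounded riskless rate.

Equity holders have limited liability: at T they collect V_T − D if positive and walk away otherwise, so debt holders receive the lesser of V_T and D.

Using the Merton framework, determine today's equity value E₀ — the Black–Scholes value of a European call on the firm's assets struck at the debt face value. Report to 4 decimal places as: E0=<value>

With assets at 253.6836 and a single debt payment of 204.0258 at 9.6825 years:
d₁ = [ln(V₀/D) + (r + σ²/2)T] / (σ√T)
   = [ln(253.6836/204.0258) + (0.0634 + 0.5·0.2596²)·9.6825] / (0.2596·√9.6825)
   = [0.217841 + 0.940133] / 0.807790 = 1.433509
d₂ = d₁ − σ√T = 1.433509 − 0.807790 = 0.625719
N(d₁) = 0.924144,  N(d₂) = 0.734250,  e^(−rT) = 0.541252
E₀ = V₀·N(d₁) − D·e^(−rT)·N(d₂)
   = 253.6836·0.924144 − 204.0258·0.541252·0.734250 = 153.357329

E0=153.3573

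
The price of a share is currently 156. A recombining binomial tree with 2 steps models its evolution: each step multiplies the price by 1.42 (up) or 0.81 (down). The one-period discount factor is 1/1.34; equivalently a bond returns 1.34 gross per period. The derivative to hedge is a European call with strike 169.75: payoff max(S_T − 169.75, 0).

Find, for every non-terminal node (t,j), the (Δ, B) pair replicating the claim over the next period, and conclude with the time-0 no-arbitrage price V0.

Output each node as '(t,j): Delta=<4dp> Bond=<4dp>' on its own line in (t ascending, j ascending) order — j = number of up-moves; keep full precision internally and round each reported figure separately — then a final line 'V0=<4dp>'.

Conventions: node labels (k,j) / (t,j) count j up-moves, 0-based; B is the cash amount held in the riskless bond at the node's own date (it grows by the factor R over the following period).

(0,0): Delta=0.9307 Bond=-83.0773
(1,0): Delta=0.1256 Bond=-9.5936
(1,1): Delta=1.0000 Bond=-126.6791
V0=62.1090

No-arbitrage ⇒ martingale measure with p* = (R−d)/(u−d) = 0.8689.
Expiry values: V(2,0)=0.0000, V(2,1)=9.6812, V(2,2)=144.8084
Node (1,0) S=126.3600: V=(p*·9.6812+(1−p*)·0.0000)/1.34=6.2773; Δ=(9.6812−0.0000)/(179.4312−102.3516)=0.1256; B=V−Δ·S=-9.5936
Node (1,1) S=221.5200: V=(p*·144.8084+(1−p*)·9.6812)/1.34=94.8409; Δ=(144.8084−9.6812)/(314.5584−179.4312)=1.0000; B=V−Δ·S=-126.6791
Node (0,0) S=156.0000: V=(p*·94.8409+(1−p*)·6.2773)/1.34=62.1090; Δ=(94.8409−6.2773)/(221.5200−126.3600)=0.9307; B=V−Δ·S=-83.0773
Verification: the root portfolio costs Δ(0,0)·S0 + B(0,0) = 62.1090, matching V0.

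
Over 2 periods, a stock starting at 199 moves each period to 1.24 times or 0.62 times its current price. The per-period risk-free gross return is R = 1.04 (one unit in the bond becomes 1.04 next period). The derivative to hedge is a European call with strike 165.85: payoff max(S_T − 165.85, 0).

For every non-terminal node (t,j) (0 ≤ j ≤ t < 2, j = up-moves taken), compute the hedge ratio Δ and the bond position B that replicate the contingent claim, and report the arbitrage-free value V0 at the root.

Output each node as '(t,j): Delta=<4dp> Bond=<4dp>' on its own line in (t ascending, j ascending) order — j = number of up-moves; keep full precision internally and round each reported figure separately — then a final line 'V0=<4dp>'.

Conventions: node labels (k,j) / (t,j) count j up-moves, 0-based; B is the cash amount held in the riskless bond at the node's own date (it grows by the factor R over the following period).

(0,0): Delta=0.7398 Bond=-87.7666
(1,0): Delta=0.0000 Bond=0.0000
(1,1): Delta=0.9160 Bond=-134.7427
V0=59.4548

The replicating-portfolio and risk-neutral prices coincide; use p* = (1.04−0.62)/(1.24−0.62) = 0.6774 for the latter.
Payoffs at expiry: V(2,0)=0.0000, V(2,1)=0.0000, V(2,2)=140.1324
(1,0): S=123.3800. Δ = (V_up−V_dn)/(S_up−S_dn) = (0.0000−0.0000)/(152.9912−76.4956) = 0.0000. V = [p*·0.0000 + (1−p*)·0.0000]/1.04 = 0.0000. B = V − Δ·S = 0.0000.
(1,1): S=246.7600. Δ = (V_up−V_dn)/(S_up−S_dn) = (140.1324−0.0000)/(305.9824−152.9912) = 0.9160. V = [p*·140.1324 + (1−p*)·0.0000]/1.04 = 91.2773. B = V − Δ·S = -134.7427.
(0,0): S=199.0000. Δ = (V_up−V_dn)/(S_up−S_dn) = (91.2773−0.0000)/(246.7600−123.3800) = 0.7398. V = [p*·91.2773 + (1−p*)·0.0000]/1.04 = 59.4548. B = V − Δ·S = -87.7666.
Verification: the root portfolio costs Δ(0,0)·S0 + B(0,0) = 59.4548, matching V0.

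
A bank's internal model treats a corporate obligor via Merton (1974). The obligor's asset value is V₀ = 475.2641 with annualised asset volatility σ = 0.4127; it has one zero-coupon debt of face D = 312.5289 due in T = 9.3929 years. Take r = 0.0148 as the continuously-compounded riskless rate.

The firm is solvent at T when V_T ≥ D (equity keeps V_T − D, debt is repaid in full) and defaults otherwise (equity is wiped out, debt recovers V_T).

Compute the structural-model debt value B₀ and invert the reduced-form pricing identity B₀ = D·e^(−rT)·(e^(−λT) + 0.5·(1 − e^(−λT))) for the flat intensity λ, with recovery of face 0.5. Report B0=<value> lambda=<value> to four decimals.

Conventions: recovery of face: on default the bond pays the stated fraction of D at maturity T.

With assets at 475.2641 and a single debt payment of 312.5289 at 9.3929 years:
d₁ = [ln(V₀/D) + (r + σ²/2)T] / (σ√T)
   = [ln(475.2641/312.5289) + (0.0148 + 0.5·0.4127²)·9.3929] / (0.4127·√9.3929)
   = [0.419174 + 0.938920] / 1.264836 = 1.073731
d₂ = d₁ − σ√T = 1.073731 − 1.264836 = -0.191105
N(d₁) = 0.858528,  N(d₂) = 0.424222,  e^(−rT) = 0.870215
E₀ = V₀·N(d₁) − D·e^(−rT)·N(d₂)
   = 475.2641·0.858528 − 312.5289·0.870215·0.424222 = 292.653301
B₀ = V₀ − E₀ = 475.2641 − 292.653301 = 182.610799
e^(−λT) = (B₀·e^(rT)/D − 0.5)/(1 − 0.5) = (182.6108·1.149141/312.5289 − 0.5)/0.5 = 0.34288766
λ = −ln(0.34288766)/9.3929 = 0.113953

B0=182.6108 lambda=0.1140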